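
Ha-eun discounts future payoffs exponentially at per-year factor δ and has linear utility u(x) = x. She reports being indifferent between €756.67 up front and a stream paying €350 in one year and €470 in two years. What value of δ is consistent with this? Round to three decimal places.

δ ≈ 0.950

Equating present values: 756.67 = 350δ + 470δ².
So 470δ² + 350δ − 756.67 = 0.
The positive root is δ = [−350 + √(350² + 4·470·756.67)] / (2·470) = (−350 + 1242.996)/940 ≈ 0.950.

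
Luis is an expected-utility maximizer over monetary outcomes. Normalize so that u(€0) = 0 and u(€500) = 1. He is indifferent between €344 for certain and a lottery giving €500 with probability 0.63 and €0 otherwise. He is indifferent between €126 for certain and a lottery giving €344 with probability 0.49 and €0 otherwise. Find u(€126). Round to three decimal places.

From the first indifference, u(€344) = 0.63·u(€500) + 0.37·u(€0) = 0.63·1 + 0.37·0 = 0.63.
Then u(€126) = 0.49·u(€344) + 0.51·u(€0) = 0.49·0.63 + 0.51·0.00 = 0.3087.

0.309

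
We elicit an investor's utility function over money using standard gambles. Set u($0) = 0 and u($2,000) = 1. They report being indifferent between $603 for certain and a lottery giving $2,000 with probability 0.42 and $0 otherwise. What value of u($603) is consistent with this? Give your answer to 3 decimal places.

0.420

The indifference gives u($603) = 0.42·u($2,000) + 0.58·u($0) = 0.42·1 + 0.58·0 = 0.42.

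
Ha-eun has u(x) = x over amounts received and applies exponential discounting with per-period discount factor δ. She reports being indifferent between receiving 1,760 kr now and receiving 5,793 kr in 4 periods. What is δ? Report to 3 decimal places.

Equating discounted utilities: u(1760) = δ^4·u(5793) ⇒ δ^4 = u(1760)/u(5793).
With u(x) = x: δ^4 = 1760/5793 = 0.30381.
So δ = 0.30381^(1/4) ≈ 0.742.

δ ≈ 0.742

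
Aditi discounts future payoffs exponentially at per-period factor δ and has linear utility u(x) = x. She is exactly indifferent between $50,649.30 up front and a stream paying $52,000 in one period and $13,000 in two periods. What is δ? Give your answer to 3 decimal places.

δ ≈ 0.810

Equating present values: 50649.30 = 52000δ + 13000δ².
Rearranged: 13000δ² + 52000δ − 50649.30 = 0.
δ = (−52000 + √(52000² + 4·13000·50649.30)) / (2·13000) = (−52000 + √5337763600.00) / 26000 ≈ 0.810.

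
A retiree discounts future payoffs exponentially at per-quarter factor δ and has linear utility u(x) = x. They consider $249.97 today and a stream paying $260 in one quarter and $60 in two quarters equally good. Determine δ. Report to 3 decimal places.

δ ≈ 0.810

The stream is worth 260δ + 60δ² today, so 260δ + 60δ² = 249.97.
So 60δ² + 260δ − 249.97 = 0.
The positive root is δ = [−260 + √(260² + 4·60·249.97)] / (2·60) = (−260 + 357.201)/120 ≈ 0.810.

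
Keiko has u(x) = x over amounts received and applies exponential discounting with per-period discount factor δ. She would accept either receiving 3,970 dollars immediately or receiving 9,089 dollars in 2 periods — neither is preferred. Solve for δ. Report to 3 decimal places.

Indifference means u(3970) = δ^2 · u(9089), so δ^2 = u(3970)/u(9089).
With u(x) = x: δ^2 = 3970/9089 = 0.43679.
Taking the square root: δ = 0.43679^(1/2) ≈ 0.661.

δ ≈ 0.661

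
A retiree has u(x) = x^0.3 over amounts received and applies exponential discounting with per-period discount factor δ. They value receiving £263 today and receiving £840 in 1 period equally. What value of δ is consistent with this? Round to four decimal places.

Equating discounted utilities: u(263) = δ·u(840) ⇒ δ = u(263)/u(840).
Since u(x) = x^0.3, δ = (263/840)^0.3 = 0.31310^0.3 = 0.70583.

δ ≈ 0.7058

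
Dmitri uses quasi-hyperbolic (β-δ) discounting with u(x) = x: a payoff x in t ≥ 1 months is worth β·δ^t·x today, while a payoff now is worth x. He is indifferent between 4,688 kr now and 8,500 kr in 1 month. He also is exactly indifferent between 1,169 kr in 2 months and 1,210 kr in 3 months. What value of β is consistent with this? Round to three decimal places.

From the later pair, β·δ^2·1169 = β·δ^3·1210; dividing through, δ = 1169/1210 = 0.96612.
The first indifference: 4688 = β·δ·8500, so β = 4688/(δ·8500) = 4688/(0.96612·8500) ≈ 0.571.

β ≈ 0.571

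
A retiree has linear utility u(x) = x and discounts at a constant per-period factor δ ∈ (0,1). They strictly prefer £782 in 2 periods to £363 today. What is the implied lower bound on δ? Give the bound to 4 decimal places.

δ > 0.6813

The preference means 363 < δ^2·782.
So δ^2 > 363/782 = 0.46419; taking the square root of both positive sides preserves the inequality.
δ > 0.46419^(1/2) = 0.6813.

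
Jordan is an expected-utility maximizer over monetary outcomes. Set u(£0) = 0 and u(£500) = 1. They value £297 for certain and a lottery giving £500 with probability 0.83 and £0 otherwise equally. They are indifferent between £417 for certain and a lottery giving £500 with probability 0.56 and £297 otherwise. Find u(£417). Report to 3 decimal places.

0.925

First, u(£297) = 0.83·u(£500) + 0.17·u(£0) = 0.83.
Then u(£417) = 0.56·u(£500) + 0.44·u(£297) = 0.56·1.00 + 0.44·0.83 = 0.9252.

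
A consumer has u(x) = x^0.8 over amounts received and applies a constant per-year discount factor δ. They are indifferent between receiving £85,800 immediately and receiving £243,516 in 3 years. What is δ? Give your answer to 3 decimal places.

Indifference means u(85800) = δ^3 · u(243516), so δ^3 = u(85800)/u(243516).
With u(x) = x^0.8: δ^3 = 85800^0.8/243516^0.8 = (85800/243516)^0.8 = 0.43408.
Taking the cube root: δ = 0.43408^(1/3) ≈ 0.757.

δ ≈ 0.757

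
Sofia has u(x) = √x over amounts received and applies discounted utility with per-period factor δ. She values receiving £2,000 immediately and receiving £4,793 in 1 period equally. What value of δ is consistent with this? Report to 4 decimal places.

δ ≈ 0.6460

Indifference means u(2000) = δ · u(4793), so δ = u(2000)/u(4793).
Since u(x) = √x, δ = √(2000/4793) = 0.64597.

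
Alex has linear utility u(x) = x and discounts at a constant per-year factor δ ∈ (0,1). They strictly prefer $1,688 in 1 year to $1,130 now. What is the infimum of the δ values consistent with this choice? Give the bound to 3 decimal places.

δ > 0.669

The preference means 1130 < δ·1688.
Dividing through by 1688 gives δ > 0.66943.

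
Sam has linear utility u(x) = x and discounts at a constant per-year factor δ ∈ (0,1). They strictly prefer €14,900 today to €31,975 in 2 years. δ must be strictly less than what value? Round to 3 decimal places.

The preference means 14900 > δ^2·31975.
Dividing by 31975: δ^2 < 0.46599. Both sides are positive, so the square root keeps the direction.
δ < 0.46599^(1/2) = 0.683.

δ < 0.683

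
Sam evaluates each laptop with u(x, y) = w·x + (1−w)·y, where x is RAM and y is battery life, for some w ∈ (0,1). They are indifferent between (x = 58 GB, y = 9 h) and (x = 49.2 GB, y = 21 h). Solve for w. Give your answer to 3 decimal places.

u(58,9) = u(49.2,21) means w·58 + (1−w)·9 = w·49.2 + (1−w)·21.
Rearranging, 8.8·w − 12·(1−w) = 0.
The marginal rate of substitution is 12/8.8, so w = 12/(8.8+12) = 0.577.

w = 0.577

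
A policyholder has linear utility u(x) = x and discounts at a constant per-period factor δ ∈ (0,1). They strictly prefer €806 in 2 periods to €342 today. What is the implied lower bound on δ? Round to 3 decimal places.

Under u(x) = x this choice says 342 < δ^2·806.
Hence δ^2 > 342/806 = 0.42432, and x ↦ x^(1/2) is increasing on (0,∞).
δ > (342/806)^(1/2) ≈ 0.651.

δ > 0.651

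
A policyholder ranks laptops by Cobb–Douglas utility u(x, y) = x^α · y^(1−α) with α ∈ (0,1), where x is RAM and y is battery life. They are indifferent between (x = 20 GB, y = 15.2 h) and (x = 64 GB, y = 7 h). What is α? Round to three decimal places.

Indifference: 20^α · 15.2^(1−α) = 64^α · 7^(1−α).
Rearrange to (20/64)^α = (7/15.2)^(1−α) and take logs: α·-1.163151 = (1−α)·-0.775385.
So α/(1−α) = (-0.775385)/(-1.163151) = 0.666625, and α = 0.666625/1.666625 ≈ 0.400.

α ≈ 0.400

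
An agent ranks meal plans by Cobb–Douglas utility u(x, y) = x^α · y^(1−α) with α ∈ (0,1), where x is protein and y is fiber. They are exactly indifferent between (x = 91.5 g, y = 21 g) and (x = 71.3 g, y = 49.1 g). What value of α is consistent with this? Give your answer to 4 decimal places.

Indifference: 91.5^α · 21^(1−α) = 71.3^α · 49.1^(1−α).
Taking logs: α·ln 91.5 + (1−α)·ln 21 = α·ln 71.3 + (1−α)·ln 49.1, i.e. α·0.2494426 = (1−α)·0.8493366.
So α/(1−α) = (0.8493366)/(0.2494426) = 3.4049380, and α = 3.4049380/4.4049380 ≈ 0.7730.

α ≈ 0.7730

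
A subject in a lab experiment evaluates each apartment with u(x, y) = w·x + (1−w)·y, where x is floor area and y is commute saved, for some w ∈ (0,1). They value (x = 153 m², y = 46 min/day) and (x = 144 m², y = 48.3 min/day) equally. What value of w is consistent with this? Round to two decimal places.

w = 0.20

Equating utilities: w·153 + (1−w)·46 = w·144 + (1−w)·48.3.
Rearranging, 9·w − 2.3·(1−w) = 0.
The marginal rate of substitution is 2.3/9, so w = 2.3/(9+2.3) = 0.20.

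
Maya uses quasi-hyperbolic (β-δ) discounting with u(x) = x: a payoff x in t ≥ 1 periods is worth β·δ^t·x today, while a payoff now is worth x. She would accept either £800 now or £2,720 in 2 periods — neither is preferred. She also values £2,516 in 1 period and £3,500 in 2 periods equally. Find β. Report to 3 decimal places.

β ≈ 0.569

Both payoffs in the second observation are in the future, so β drops out: δ^1·2516 = δ^2·3500 ⇒ δ = 2516/3500 = 0.71886.
Now use the now-vs-future pair: 800 = β·δ^2·2720 gives β = 800/(0.51676·2720) ≈ 0.569.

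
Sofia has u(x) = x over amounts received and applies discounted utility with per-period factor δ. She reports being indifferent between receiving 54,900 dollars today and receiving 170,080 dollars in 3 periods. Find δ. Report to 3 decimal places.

δ ≈ 0.686

The payoff in 3 periods is discounted by δ^3, so u(54900) = δ^3·u(170080) and δ^3 = u(54900)/u(170080).
With u(x) = x: δ^3 = 54900/170080 = 0.32279.
Hence δ = (0.32279)^(1/3) = 0.68597.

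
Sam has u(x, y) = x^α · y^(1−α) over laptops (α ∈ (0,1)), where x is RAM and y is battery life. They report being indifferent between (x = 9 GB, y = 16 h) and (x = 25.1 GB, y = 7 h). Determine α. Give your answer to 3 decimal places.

α ≈ 0.446

Indifference: 9^α · 16^(1−α) = 25.1^α · 7^(1−α).
Rearrange to (9/25.1)^α = (7/16)^(1−α) and take logs: α·-1.025643 = (1−α)·-0.826679.
Thus α·(-1.852322) = -0.826679, so α = -0.826679/-1.852322 ≈ 0.446.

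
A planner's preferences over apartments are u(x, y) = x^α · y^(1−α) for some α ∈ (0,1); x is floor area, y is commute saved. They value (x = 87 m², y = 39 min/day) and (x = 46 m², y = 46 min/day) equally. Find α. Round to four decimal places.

Indifference: 87^α · 39^(1−α) = 46^α · 46^(1−α).
Rearrange to (87/46)^α = (46/39)^(1−α) and take logs: α·0.6372667 = (1−α)·0.1650798.
Thus α·(0.8023465) = 0.1650798, so α = 0.1650798/0.8023465 ≈ 0.2057.

α ≈ 0.2057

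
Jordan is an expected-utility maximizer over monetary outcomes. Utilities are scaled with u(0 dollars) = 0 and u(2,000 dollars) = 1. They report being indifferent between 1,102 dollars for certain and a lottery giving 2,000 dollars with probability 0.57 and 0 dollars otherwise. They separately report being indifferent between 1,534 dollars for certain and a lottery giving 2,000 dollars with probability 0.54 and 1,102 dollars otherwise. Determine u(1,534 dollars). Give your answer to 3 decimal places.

First, u(1,102 dollars) = 0.57·u(2,000 dollars) + 0.43·u(0 dollars) = 0.57.
Chaining: u(1,534 dollars) = 0.54·1.00 + 0.46·0.57 = 0.8022.

0.802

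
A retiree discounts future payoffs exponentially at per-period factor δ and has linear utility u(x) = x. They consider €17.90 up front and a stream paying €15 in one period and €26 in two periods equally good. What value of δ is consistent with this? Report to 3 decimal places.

δ ≈ 0.590

Present value of the stream is 15·δ + 26·δ². Indifference gives 15δ + 26δ² = 17.90.
Rearranged: 26δ² + 15δ − 17.90 = 0.
δ = (−15 + √(15² + 4·26·17.90)) / (2·26) = (−15 + √2086.60) / 52 ≈ 0.590.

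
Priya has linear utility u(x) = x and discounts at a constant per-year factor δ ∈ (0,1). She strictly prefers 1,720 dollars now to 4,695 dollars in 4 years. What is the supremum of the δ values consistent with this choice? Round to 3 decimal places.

δ < 0.778

Under u(x) = x this choice says 1720 > δ^4·4695.
Dividing by 4695: δ^4 < 0.36635. Both sides are positive, so the 4th root keeps the direction.
δ < (1720/4695)^(1/4) ≈ 0.778.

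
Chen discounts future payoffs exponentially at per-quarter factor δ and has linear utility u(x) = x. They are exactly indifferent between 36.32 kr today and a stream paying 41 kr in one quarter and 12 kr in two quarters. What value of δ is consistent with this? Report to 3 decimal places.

The stream is worth 41δ + 12δ² today, so 41δ + 12δ² = 36.32.
That is, 12δ² + 41δ − 36.32 = 0, a quadratic in δ.
δ = (−41 + √(41² + 4·12·36.32)) / (2·12) = (−41 + √3424.36) / 24 ≈ 0.730.

δ ≈ 0.730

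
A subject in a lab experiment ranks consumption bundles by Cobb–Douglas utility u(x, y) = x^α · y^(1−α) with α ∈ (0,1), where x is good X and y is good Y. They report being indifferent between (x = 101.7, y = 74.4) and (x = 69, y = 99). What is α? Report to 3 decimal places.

α ≈ 0.424

Set the two utilities equal: 101.7^α·74.4^(1−α) = 69^α·99^(1−α).
Taking logs: α·ln 101.7 + (1−α)·ln 74.4 = α·ln 69 + (1−α)·ln 99, i.e. α·0.387921 = (1−α)·0.285664.
Thus α·(0.673585) = 0.285664, so α = 0.285664/0.673585 ≈ 0.424.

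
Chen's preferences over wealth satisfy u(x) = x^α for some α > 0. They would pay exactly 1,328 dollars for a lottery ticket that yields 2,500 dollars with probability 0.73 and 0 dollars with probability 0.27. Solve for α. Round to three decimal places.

The lottery's expected utility is 0.73·u(2500) + 0.27·u(0) = 0.73·2500^α (since u(0) = 0 for α > 0).
Equating: 1328^α = 0.73·2500^α, i.e. 0.5312^α = 0.73.
Taking logs: α·ln(1328/2500) = ln(0.73), so α = -0.314711 / -0.632617 ≈ 0.497.

α ≈ 0.497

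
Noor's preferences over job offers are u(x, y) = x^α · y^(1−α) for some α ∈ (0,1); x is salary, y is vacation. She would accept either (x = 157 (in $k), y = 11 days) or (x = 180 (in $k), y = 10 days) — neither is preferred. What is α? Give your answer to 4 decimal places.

Set the two utilities equal: 157^α·11^(1−α) = 180^α·10^(1−α).
(157/180)^α = (10/11)^(1−α); take logs: α·ln(157/180) = (1−α)·ln(10/11), i.e. α·-0.1367110 = (1−α)·-0.0953102.
Thus α·(-0.2320212) = -0.0953102, so α = -0.0953102/-0.2320212 ≈ 0.4108.

α ≈ 0.4108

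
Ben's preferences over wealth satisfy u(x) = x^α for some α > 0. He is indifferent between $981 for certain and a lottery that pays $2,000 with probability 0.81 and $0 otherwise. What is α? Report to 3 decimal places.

EU(lottery) = 0.81·2000^α + 0.19·0 = 0.81·2000^α.
Indifference: 981^α = 0.81·2000^α, so (981/2000)^α = 0.81.
Taking logs: α·ln(981/2000) = ln(0.81), so α = -0.210721 / -0.712330 ≈ 0.296.

α ≈ 0.296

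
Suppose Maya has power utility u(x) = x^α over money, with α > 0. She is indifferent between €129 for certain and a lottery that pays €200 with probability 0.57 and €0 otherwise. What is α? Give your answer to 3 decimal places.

α ≈ 1.282

The lottery's expected utility is 0.57·u(200) + 0.43·u(0) = 0.57·200^α (since u(0) = 0 for α > 0).
Indifference: 129^α = 0.57·200^α, so (129/200)^α = 0.57.
α = ln(0.57) / ln(129/200) = -0.562119/-0.438505 ≈ 1.282.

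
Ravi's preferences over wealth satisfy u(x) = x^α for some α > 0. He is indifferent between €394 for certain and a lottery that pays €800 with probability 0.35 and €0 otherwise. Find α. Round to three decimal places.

EU(lottery) = 0.35·800^α + 0.65·0 = 0.35·800^α.
Indifference: 394^α = 0.35·800^α, so (394/800)^α = 0.35.
α = ln(0.35) / ln(394/800) = -1.049822/-0.708261 ≈ 1.482.

α ≈ 1.482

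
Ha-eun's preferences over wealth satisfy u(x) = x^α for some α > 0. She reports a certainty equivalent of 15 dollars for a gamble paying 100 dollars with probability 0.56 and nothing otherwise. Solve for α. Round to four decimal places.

Since u(0) = 0, the lottery's EU is 0.56·100^α.
Setting u(15) equal to that: 15^α = 0.56·100^α ⇒ (15/100)^α = 0.56.
α = ln(0.56) / ln(15/100) = -0.5798185/-1.8971200 ≈ 0.3056.

α ≈ 0.3056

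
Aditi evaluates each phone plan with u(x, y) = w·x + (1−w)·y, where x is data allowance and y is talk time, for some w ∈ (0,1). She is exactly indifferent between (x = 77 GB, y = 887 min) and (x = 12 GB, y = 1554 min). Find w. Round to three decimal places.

Equating utilities: w·77 + (1−w)·887 = w·12 + (1−w)·1554.
Collecting terms: w·65 = (1−w)·667.
The marginal rate of substitution is 667/65, so w = 667/(65+667) = 0.911.

w = 0.911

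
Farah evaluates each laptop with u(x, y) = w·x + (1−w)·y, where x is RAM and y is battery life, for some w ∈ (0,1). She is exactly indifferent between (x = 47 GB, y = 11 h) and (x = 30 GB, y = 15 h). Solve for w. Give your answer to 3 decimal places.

w = 0.190

Indifference: w·47 + (1−w)·11 = w·30 + (1−w)·15.
Collecting terms: w·17 = (1−w)·4.
Hence w = 4/(17+4) = 4/21 = 0.190.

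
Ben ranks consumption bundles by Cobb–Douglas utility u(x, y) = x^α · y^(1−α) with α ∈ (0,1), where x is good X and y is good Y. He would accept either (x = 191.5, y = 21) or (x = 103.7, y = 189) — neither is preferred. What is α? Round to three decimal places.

The Cobb–Douglas utilities coincide, so 191.5^α·21^(1−α) = 103.7^α·189^(1−α).
Rearrange to (191.5/103.7)^α = (189/21)^(1−α) and take logs: α·0.613386 = (1−α)·2.197225.
Thus α·(2.810611) = 2.197225, so α = 2.197225/2.810611 ≈ 0.782.

α ≈ 0.782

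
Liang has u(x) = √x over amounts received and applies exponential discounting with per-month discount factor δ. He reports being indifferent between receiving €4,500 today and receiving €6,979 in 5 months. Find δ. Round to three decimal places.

δ ≈ 0.957

Equating discounted utilities: u(4500) = δ^5·u(6979) ⇒ δ^5 = u(4500)/u(6979).
With u(x) = √x: δ^5 = √4500/√6979 = √(4500/6979) = 0.80299.
Hence δ = (0.80299)^(1/5) = 0.95707.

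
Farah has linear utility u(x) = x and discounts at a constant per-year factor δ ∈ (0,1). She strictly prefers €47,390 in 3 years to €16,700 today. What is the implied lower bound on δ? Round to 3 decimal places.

δ > 0.706

Comparing present values: 16700 < δ^3·47390.
Dividing by 47390: δ^3 > 0.35240. Both sides are positive, so the cube root keeps the direction.
δ > (16700/47390)^(1/3) ≈ 0.706.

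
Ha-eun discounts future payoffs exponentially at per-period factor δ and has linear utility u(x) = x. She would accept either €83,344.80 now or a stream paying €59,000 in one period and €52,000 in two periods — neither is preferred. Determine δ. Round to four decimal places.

Equating present values: 83344.80 = 59000δ + 52000δ².
That is, 52000δ² + 59000δ − 83344.80 = 0, a quadratic in δ.
The positive root is δ = [−59000 + √(59000² + 4·52000·83344.80)] / (2·52000) = (−59000 + 144280.000)/104000 ≈ 0.8200.

δ ≈ 0.8200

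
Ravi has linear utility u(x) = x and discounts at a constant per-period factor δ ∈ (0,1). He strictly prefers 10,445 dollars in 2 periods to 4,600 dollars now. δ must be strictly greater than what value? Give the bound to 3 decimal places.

Comparing present values: 4600 < δ^2·10445.
So δ^2 > 4600/10445 = 0.44040; taking the square root of both positive sides preserves the inequality.
δ > 0.44040^(1/2) = 0.664.

δ > 0.664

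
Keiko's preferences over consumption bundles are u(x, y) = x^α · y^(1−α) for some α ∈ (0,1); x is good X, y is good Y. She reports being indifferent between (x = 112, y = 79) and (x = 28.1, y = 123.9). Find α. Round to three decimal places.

Set the two utilities equal: 112^α·79^(1−α) = 28.1^α·123.9^(1−α).
Rearrange to (112/28.1)^α = (123.9/79)^(1−α) and take logs: α·1.382729 = (1−α)·0.450027.
Thus α·(1.832756) = 0.450027, so α = 0.450027/1.832756 ≈ 0.246.

α ≈ 0.246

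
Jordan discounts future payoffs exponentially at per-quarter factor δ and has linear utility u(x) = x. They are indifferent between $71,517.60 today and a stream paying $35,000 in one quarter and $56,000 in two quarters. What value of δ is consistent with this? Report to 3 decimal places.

δ ≈ 0.860

Equating present values: 71517.60 = 35000δ + 56000δ².
Rearranged: 56000δ² + 35000δ − 71517.60 = 0.
The positive root is δ = [−35000 + √(35000² + 4·56000·71517.60)] / (2·56000) = (−35000 + 131320.000)/112000 ≈ 0.860.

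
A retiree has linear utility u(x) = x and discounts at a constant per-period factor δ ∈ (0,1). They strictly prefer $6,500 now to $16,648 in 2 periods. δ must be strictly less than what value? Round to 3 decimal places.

δ < 0.625

Under u(x) = x this choice says 6500 > δ^2·16648.
Dividing by 16648: δ^2 < 0.39044. Both sides are positive, so the square root keeps the direction.
δ < 0.39044^(1/2) = 0.625.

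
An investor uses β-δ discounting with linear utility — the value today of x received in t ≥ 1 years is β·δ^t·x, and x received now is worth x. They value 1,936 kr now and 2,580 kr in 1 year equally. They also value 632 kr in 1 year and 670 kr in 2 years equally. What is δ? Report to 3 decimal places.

From the later pair, β·δ^1·632 = β·δ^2·670; dividing through, δ = 632/670 = 0.94328.

δ ≈ 0.943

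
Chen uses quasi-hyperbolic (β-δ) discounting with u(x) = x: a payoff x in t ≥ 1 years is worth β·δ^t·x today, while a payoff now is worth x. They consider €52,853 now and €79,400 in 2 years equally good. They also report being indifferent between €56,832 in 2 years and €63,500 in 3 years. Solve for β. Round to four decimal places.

β ≈ 0.8310

Both payoffs in the second observation are in the future, so β drops out: δ^2·56832 = δ^3·63500 ⇒ δ = 56832/63500 = 0.89499.
Substituting δ into 52853 = β·δ^2·79400: β = 52853/(63600.266) ≈ 0.8310.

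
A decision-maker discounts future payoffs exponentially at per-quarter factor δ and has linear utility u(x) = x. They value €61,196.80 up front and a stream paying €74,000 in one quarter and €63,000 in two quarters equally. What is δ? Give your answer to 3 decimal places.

δ ≈ 0.560

Present value of the stream is 74000·δ + 63000·δ². Indifference gives 74000δ + 63000δ² = 61196.80.
So 63000δ² + 74000δ − 61196.80 = 0.
The positive root is δ = [−74000 + √(74000² + 4·63000·61196.80)] / (2·63000) = (−74000 + 144560.000)/126000 ≈ 0.560.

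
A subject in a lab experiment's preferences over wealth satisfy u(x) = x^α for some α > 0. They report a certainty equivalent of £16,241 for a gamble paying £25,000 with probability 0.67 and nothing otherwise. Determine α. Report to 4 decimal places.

α ≈ 0.9285

Since u(0) = 0, the lottery's EU is 0.67·25000^α.
Indifference: 16241^α = 0.67·25000^α, so (16241/25000)^α = 0.67.
Take logs: α = ln 0.67 / ln(16241/25000) ≈ 0.928457.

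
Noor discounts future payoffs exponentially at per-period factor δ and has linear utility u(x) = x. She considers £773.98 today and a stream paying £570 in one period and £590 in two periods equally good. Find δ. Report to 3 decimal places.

δ ≈ 0.760

The stream is worth 570δ + 590δ² today, so 570δ + 590δ² = 773.98.
Rearranged: 590δ² + 570δ − 773.98 = 0.
δ = (−570 + √(570² + 4·590·773.98)) / (2·590) = (−570 + √2151492.80) / 1180 ≈ 0.760.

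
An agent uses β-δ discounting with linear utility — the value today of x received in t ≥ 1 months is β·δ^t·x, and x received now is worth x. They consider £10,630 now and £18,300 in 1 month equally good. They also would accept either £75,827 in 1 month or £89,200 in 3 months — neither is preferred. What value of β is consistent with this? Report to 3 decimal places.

From the later pair, β·δ^1·75827 = β·δ^3·89200; dividing through, δ^2 = 75827/89200 = 0.85008, so δ = 0.92200.
The first indifference: 10630 = β·δ·18300, so β = 10630/(δ·18300) = 10630/(0.92200·18300) ≈ 0.630.

β ≈ 0.630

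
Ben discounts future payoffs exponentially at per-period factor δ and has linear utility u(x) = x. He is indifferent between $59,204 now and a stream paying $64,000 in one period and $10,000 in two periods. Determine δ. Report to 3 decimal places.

Present value of the stream is 64000·δ + 10000·δ². Indifference gives 64000δ + 10000δ² = 59204.
Rearranged: 10000δ² + 64000δ − 59204 = 0.
δ = (−64000 + √(64000² + 4·10000·59204)) / (2·10000) = (−64000 + √6464160000.00) / 20000 ≈ 0.820.

δ ≈ 0.820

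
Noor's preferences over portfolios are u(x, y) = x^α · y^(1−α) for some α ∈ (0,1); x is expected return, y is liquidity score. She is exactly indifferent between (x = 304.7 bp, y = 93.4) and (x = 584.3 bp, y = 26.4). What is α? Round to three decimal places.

The Cobb–Douglas utilities coincide, so 304.7^α·93.4^(1−α) = 584.3^α·26.4^(1−α).
Taking logs: α·ln 304.7 + (1−α)·ln 93.4 = α·ln 584.3 + (1−α)·ln 26.4, i.e. α·-0.651087 = (1−α)·-1.263527.
Thus α·(-1.914614) = -1.263527, so α = -1.263527/-1.914614 ≈ 0.660.

α ≈ 0.660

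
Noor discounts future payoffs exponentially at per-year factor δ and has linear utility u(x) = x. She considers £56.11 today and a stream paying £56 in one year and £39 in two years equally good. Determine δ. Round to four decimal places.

The stream is worth 56δ + 39δ² today, so 56δ + 39δ² = 56.11.
That is, 39δ² + 56δ − 56.11 = 0, a quadratic in δ.
δ = (−56 + √(56² + 4·39·56.11)) / (2·39) = (−56 + √11889.16) / 78 ≈ 0.6800.

δ ≈ 0.6800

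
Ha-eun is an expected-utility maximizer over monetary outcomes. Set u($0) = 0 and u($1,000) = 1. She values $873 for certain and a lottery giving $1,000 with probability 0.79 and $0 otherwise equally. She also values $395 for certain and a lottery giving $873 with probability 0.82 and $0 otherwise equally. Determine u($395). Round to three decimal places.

0.648

First, u($873) = 0.79·u($1,000) + 0.21·u($0) = 0.79.
Chaining: u($395) = 0.82·0.79 + 0.18·0.00 = 0.6478.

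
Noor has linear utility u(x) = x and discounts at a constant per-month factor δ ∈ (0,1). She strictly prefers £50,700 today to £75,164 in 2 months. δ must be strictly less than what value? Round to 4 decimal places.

The preference means 50700 > δ^2·75164.
Hence δ^2 < 50700/75164 = 0.67453, and x ↦ x^(1/2) is increasing on (0,∞).
δ < 0.67453^(1/2) = 0.8213.

δ < 0.8213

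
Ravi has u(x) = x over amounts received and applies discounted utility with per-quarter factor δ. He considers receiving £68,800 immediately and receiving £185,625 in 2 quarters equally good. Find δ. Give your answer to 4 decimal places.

Equating discounted utilities: u(68800) = δ^2·u(185625) ⇒ δ^2 = u(68800)/u(185625).
With u(x) = x: δ^2 = 68800/185625 = 0.37064.
Hence δ = (0.37064)^(1/2) = 0.608802.

δ ≈ 0.6088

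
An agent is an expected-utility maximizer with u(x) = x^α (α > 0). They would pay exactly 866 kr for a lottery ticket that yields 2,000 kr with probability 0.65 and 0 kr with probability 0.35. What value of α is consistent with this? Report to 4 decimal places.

The lottery's expected utility is 0.65·u(2000) + 0.35·u(0) = 0.65·2000^α (since u(0) = 0 for α > 0).
Equating: 866^α = 0.65·2000^α, i.e. 0.4330^α = 0.65.
Take logs: α = ln 0.65 / ln(866/2000) ≈ 0.514664.

α ≈ 0.5147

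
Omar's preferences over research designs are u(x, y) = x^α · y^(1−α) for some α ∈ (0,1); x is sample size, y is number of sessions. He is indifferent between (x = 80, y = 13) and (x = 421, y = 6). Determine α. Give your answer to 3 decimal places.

α ≈ 0.318

The Cobb–Douglas utilities coincide, so 80^α·13^(1−α) = 421^α·6^(1−α).
Rearrange to (80/421)^α = (6/13)^(1−α) and take logs: α·-1.660606 = (1−α)·-0.773190.
With A = -1.660606 and B = -0.773190: α·A = (1−α)·B, so α = B/(A+B) = -0.773190/-2.433796 ≈ 0.318.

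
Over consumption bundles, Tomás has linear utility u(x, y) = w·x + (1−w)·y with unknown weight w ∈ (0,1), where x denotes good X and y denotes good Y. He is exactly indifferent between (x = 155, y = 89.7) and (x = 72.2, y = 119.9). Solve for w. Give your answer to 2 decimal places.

w = 0.27

u(155,89.7) = u(72.2,119.9) means w·155 + (1−w)·89.7 = w·72.2 + (1−w)·119.9.
Rearranging, 82.8·w − 30.2·(1−w) = 0.
So w/(1−w) = 30.2/82.8 = 0.3647, giving w = 30.2/(82.8+30.2) = 0.27.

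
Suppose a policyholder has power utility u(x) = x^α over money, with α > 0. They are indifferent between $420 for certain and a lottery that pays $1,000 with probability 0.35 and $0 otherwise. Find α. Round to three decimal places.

The lottery's expected utility is 0.35·u(1000) + 0.65·u(0) = 0.35·1000^α (since u(0) = 0 for α > 0).
Setting u(420) equal to that: 420^α = 0.35·1000^α ⇒ (420/1000)^α = 0.35.
Taking logs: α·ln(420/1000) = ln(0.35), so α = -1.049822 / -0.867501 ≈ 1.210.

α ≈ 1.210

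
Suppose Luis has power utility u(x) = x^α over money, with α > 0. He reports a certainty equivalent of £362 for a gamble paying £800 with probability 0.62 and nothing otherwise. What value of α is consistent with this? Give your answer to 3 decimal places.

EU(lottery) = 0.62·800^α + 0.38·0 = 0.62·800^α.
Setting u(362) equal to that: 362^α = 0.62·800^α ⇒ (362/800)^α = 0.62.
Taking logs: α·ln(362/800) = ln(0.62), so α = -0.478036 / -0.792968 ≈ 0.603.

α ≈ 0.603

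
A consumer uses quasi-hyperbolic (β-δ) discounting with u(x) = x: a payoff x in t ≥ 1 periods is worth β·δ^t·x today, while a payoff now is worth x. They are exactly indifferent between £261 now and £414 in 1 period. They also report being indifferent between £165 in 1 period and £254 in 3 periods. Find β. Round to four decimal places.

β ≈ 0.7822

From the later pair, β·δ^1·165 = β·δ^3·254; dividing through, δ^2 = 165/254 = 0.64961, so δ = 0.80598.
Substituting δ into 261 = β·δ·414: β = 261/(333.676) ≈ 0.7822.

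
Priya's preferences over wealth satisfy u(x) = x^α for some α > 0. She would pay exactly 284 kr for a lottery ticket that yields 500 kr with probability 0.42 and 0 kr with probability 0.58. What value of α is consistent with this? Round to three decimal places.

EU(lottery) = 0.42·500^α + 0.58·0 = 0.42·500^α.
Setting u(284) equal to that: 284^α = 0.42·500^α ⇒ (284/500)^α = 0.42.
Take logs: α = ln 0.42 / ln(284/500) ≈ 1.53368.

α ≈ 1.534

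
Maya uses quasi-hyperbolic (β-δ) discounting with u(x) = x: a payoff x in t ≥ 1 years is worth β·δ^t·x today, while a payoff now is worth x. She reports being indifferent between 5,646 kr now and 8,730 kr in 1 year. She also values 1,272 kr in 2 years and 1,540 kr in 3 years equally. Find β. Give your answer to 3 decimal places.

The second indifference involves only future payoffs, so β cancels: β·δ^2·1272 = β·δ^3·1540, giving δ = 1272/1540 = 0.82597.
Substituting δ into 5646 = β·δ·8730: β = 5646/(7210.753) ≈ 0.783.

β ≈ 0.783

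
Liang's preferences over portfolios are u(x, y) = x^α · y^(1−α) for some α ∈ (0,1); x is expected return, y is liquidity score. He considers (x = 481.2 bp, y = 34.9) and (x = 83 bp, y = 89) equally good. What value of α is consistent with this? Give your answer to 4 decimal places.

α ≈ 0.3475

Indifference: 481.2^α · 34.9^(1−α) = 83^α · 89^(1−α).
Taking logs: α·ln 481.2 + (1−α)·ln 34.9 = α·ln 83 + (1−α)·ln 89, i.e. α·1.7574424 = (1−α)·0.9361495.
So α/(1−α) = (0.9361495)/(1.7574424) = 0.5326772, and α = 0.5326772/1.5326772 ≈ 0.3475.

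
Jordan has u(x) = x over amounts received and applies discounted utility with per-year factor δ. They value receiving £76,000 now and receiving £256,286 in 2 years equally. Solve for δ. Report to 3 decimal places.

Equating discounted utilities: u(76000) = δ^2·u(256286) ⇒ δ^2 = u(76000)/u(256286).
With u(x) = x: δ^2 = 76000/256286 = 0.29654.
So δ = 0.29654^(1/2) ≈ 0.545.

δ ≈ 0.545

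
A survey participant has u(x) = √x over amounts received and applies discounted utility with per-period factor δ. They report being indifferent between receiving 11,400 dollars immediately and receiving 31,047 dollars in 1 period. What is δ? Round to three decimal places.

δ ≈ 0.606

Indifference means u(11400) = δ · u(31047), so δ = u(11400)/u(31047).
With u(x) = √x: δ = √11400/√31047 = √(11400/31047) = 0.60596.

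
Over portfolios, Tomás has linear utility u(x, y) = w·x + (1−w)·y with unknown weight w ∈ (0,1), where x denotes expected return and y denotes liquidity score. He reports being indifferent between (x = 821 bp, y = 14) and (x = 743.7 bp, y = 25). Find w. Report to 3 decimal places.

w = 0.125

u(821,14) = u(743.7,25) means w·821 + (1−w)·14 = w·743.7 + (1−w)·25.
w·(821−743.7) = (1−w)·(25−14), i.e. w·77.3 = (1−w)·11.
Hence w = 11/(77.3+11) = 11/88.3 = 0.125.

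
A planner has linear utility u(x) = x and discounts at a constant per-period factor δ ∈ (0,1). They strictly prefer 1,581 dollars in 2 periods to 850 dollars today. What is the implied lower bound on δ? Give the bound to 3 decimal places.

δ > 0.733

Under u(x) = x this choice says 850 < δ^2·1581.
Dividing by 1581: δ^2 > 0.53763. Both sides are positive, so the square root keeps the direction.
δ > (850/1581)^(1/2) ≈ 0.733.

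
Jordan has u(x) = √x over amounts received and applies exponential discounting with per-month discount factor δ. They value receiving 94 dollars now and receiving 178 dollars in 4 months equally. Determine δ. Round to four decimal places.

Equating discounted utilities: u(94) = δ^4·u(178) ⇒ δ^4 = u(94)/u(178).
With u(x) = √x: δ^4 = √94/√178 = √(94/178) = 0.72670.
Taking the 4th root: δ = 0.72670^(1/4) ≈ 0.9233.

δ ≈ 0.9233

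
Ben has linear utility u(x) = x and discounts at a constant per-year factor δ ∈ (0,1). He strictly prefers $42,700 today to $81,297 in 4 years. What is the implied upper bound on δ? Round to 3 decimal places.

Comparing present values: 42700 > δ^4·81297.
Dividing by 81297: δ^4 < 0.52523. Both sides are positive, so the 4th root keeps the direction.
δ < 0.52523^(1/4) = 0.851.

δ < 0.851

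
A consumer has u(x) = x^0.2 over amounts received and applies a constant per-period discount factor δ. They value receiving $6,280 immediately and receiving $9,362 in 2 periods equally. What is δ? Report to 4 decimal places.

The payoff in 2 periods is discounted by δ^2, so u(6280) = δ^2·u(9362) and δ^2 = u(6280)/u(9362).
With u(x) = x^0.2: δ^2 = 6280^0.2/9362^0.2 = (6280/9362)^0.2 = 0.92325.
So δ = 0.92325^(1/2) ≈ 0.9609.

δ ≈ 0.9609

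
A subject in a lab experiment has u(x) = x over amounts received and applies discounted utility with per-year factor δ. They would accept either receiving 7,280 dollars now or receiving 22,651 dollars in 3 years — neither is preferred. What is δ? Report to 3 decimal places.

δ ≈ 0.685

Indifference means u(7280) = δ^3 · u(22651), so δ^3 = u(7280)/u(22651).
With u(x) = x: δ^3 = 7280/22651 = 0.32140.
Hence δ = (0.32140)^(1/3) = 0.68499.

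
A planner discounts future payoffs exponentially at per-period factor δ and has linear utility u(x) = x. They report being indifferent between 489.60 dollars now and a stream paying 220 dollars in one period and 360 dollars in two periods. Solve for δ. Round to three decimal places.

δ ≈ 0.900

The stream is worth 220δ + 360δ² today, so 220δ + 360δ² = 489.60.
Rearranged: 360δ² + 220δ − 489.60 = 0.
δ = (−220 + √(220² + 4·360·489.60)) / (2·360) = (−220 + √753424.00) / 720 ≈ 0.900.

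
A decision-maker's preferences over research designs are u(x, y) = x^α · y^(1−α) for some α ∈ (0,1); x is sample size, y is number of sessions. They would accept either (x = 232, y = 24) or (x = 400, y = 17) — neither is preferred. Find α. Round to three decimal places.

Set the two utilities equal: 232^α·24^(1−α) = 400^α·17^(1−α).
Rearrange to (232/400)^α = (17/24)^(1−α) and take logs: α·-0.544727 = (1−α)·-0.344840.
So α/(1−α) = (-0.344840)/(-0.544727) = 0.633051, and α = 0.633051/1.633051 ≈ 0.388.

α ≈ 0.388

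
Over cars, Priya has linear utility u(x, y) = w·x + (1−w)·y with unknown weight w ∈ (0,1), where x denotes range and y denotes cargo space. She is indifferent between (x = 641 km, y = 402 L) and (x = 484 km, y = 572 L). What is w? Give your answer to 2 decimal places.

Equating utilities: w·641 + (1−w)·402 = w·484 + (1−w)·572.
Rearranging, 157·w − 170·(1−w) = 0.
Hence w = 170/(157+170) = 170/327 = 0.52.

w = 0.52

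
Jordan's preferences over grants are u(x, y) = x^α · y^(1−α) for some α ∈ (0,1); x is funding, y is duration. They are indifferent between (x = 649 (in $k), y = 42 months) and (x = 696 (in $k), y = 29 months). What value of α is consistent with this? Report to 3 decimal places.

α ≈ 0.841

Indifference: 649^α · 42^(1−α) = 696^α · 29^(1−α).
Rearrange to (649/696)^α = (29/42)^(1−α) and take logs: α·-0.069917 = (1−α)·-0.370374.
So α/(1−α) = (-0.370374)/(-0.069917) = 5.297338, and α = 5.297338/6.297338 ≈ 0.841.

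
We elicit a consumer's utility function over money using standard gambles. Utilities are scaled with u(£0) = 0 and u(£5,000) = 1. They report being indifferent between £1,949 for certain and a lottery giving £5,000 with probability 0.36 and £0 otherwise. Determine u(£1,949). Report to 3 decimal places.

The indifference gives u(£1,949) = 0.36·u(£5,000) + 0.64·u(£0) = 0.36·1 + 0.64·0 = 0.36.

0.360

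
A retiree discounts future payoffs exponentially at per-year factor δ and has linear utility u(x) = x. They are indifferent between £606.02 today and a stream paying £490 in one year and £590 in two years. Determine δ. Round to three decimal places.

δ ≈ 0.680

Present value of the stream is 490·δ + 590·δ². Indifference gives 490δ + 590δ² = 606.02.
So 590δ² + 490δ − 606.02 = 0.
The positive root is δ = [−490 + √(490² + 4·590·606.02)] / (2·590) = (−490 + 1292.404)/1180 ≈ 0.680.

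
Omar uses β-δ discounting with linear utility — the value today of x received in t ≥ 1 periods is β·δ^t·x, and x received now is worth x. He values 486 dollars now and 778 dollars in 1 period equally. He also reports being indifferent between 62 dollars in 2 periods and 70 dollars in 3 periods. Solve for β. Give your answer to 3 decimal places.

β ≈ 0.705

From the later pair, β·δ^2·62 = β·δ^3·70; dividing through, δ = 62/70 = 0.88571.
The first indifference: 486 = β·δ·778, so β = 486/(δ·778) = 486/(0.88571·778) ≈ 0.705.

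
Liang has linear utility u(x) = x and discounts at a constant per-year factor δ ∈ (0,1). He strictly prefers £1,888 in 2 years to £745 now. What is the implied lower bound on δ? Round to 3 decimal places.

δ > 0.628

The preference means 745 < δ^2·1888.
So δ^2 > 745/1888 = 0.39460; taking the square root of both positive sides preserves the inequality.
δ > 0.39460^(1/2) = 0.628.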